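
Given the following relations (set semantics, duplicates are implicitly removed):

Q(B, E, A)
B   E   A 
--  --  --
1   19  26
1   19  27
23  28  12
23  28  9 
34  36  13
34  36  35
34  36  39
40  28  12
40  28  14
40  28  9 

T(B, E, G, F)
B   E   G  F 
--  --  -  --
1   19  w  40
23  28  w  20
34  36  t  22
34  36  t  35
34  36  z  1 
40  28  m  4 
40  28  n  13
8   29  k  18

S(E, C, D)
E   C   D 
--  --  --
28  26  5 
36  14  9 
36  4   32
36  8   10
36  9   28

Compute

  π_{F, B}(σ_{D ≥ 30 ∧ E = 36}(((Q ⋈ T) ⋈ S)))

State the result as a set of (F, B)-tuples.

Joining Q and T on B, E yields {(1, 19, 26, w, 40), (1, 19, 27, w, 40), (23, 28, 12, w, 20), (23, 28, 9, w, 20), (34, 36, 13, t, 22), (34, 36, 13, t, 35), (34, 36, 13, z, 1), (34, 36, 35, t, 22), (34, 36, 35, t, 35), (34, 36, 35, z, 1), (34, 36, 39, t, 22), (34, 36, 39, t, 35), (34, 36, 39, z, 1), (40, 28, 12, m, 4), (40, 28, 12, n, 13), (40, 28, 14, m, 4), (40, 28, 14, n, 13), (40, 28, 9, m, 4), (40, 28, 9, n, 13)}.
Joining (Q ⋈ T) and S on E yields {(23, 28, 12, w, 20, 26, 5), (23, 28, 9, w, 20, 26, 5), (34, 36, 13, t, 22, 14, 9), (34, 36, 13, t, 22, 4, 32), (34, 36, 13, t, 22, 8, 10), (34, 36, 13, t, 22, 9, 28), (34, 36, 13, t, 35, 14, 9), (34, 36, 13, t, 35, 4, 32), (34, 36, 13, t, 35, 8, 10), (34, 36, 13, t, 35, 9, 28), (34, 36, 13, z, 1, 14, 9), (34, 36, 13, z, 1, 4, 32), (34, 36, 13, z, 1, 8, 10), (34, 36, 13, z, 1, 9, 28), (34, 36, 35, t, 22, 14, 9), (34, 36, 35, t, 22, 4, 32), (34, 36, 35, t, 22, 8, 10), (34, 36, 35, t, 22, 9, 28), (34, 36, 35, t, 35, 14, 9), (34, 36, 35, t, 35, 4, 32), (34, 36, 35, t, 35, 8, 10), (34, 36, 35, t, 35, 9, 28), (34, 36, 35, z, 1, 14, 9), (34, 36, 35, z, 1, 4, 32), (34, 36, 35, z, 1, 8, 10), (34, 36, 35, z, 1, 9, 28), (34, 36, 39, t, 22, 14, 9), (34, 36, 39, t, 22, 4, 32), (34, 36, 39, t, 22, 8, 10), (34, 36, 39, t, 22, 9, 28), (34, 36, 39, t, 35, 14, 9), (34, 36, 39, t, 35, 4, 32), (34, 36, 39, t, 35, 8, 10), (34, 36, 39, t, 35, 9, 28), (34, 36, 39, z, 1, 14, 9), (34, 36, 39, z, 1, 4, 32), (34, 36, 39, z, 1, 8, 10), (34, 36, 39, z, 1, 9, 28), (40, 28, 12, m, 4, 26, 5), (40, 28, 12, n, 13, 26, 5), (40, 28, 14, m, 4, 26, 5), (40, 28, 14, n, 13, 26, 5), (40, 28, 9, m, 4, 26, 5), (40, 28, 9, n, 13, 26, 5)}.
σ[D ≥ 30 ∧ E = 36]: keep tuples satisfying D ≥ 30 ∧ E = 36 → {(34, 36, 13, t, 22, 4, 32), (34, 36, 13, t, 35, 4, 32), (34, 36, 13, z, 1, 4, 32), (34, 36, 35, t, 22, 4, 32), (34, 36, 35, t, 35, 4, 32), (34, 36, 35, z, 1, 4, 32), (34, 36, 39, t, 22, 4, 32), (34, 36, 39, t, 35, 4, 32), (34, 36, 39, z, 1, 4, 32)}
π_{F, B} gives {(1, 34), (22, 34), (35, 34)} (6 duplicate(s) eliminated).

{(1, 34), (22, 34), (35, 34)}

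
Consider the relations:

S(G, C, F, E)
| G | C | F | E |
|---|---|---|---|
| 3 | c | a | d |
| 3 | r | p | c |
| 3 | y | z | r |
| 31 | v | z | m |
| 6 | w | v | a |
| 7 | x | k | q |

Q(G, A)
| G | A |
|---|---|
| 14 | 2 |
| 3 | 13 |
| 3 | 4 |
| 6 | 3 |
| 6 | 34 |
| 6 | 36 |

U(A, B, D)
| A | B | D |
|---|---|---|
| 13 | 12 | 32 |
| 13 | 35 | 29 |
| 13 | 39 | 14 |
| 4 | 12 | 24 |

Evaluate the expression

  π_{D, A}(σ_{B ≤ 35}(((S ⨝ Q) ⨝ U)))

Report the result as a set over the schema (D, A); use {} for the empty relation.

Natural join on G: {(3, c, a, d, 13), (3, c, a, d, 4), (3, r, p, c, 13), (3, r, p, c, 4), (3, y, z, r, 13), (3, y, z, r, 4), (6, w, v, a, 3), (6, w, v, a, 34), (6, w, v, a, 36)}
Natural join on A: {(3, c, a, d, 13, 12, 32), (3, c, a, d, 13, 35, 29), (3, c, a, d, 13, 39, 14), (3, c, a, d, 4, 12, 24), (3, r, p, c, 13, 12, 32), (3, r, p, c, 13, 35, 29), (3, r, p, c, 13, 39, 14), (3, r, p, c, 4, 12, 24), (3, y, z, r, 13, 12, 32), (3, y, z, r, 13, 35, 29), (3, y, z, r, 13, 39, 14), (3, y, z, r, 4, 12, 24)}
Apply σ_{B ≤ 35}; surviving tuples: {(3, c, a, d, 13, 12, 32), (3, c, a, d, 13, 35, 29), (3, c, a, d, 4, 12, 24), (3, r, p, c, 13, 12, 32), (3, r, p, c, 13, 35, 29), (3, r, p, c, 4, 12, 24), (3, y, z, r, 13, 12, 32), (3, y, z, r, 13, 35, 29), (3, y, z, r, 4, 12, 24)}
π_{D, A} gives {(24, 4), (29, 13), (32, 13)} (6 duplicate(s) eliminated).

{(24, 4), (29, 13), (32, 13)}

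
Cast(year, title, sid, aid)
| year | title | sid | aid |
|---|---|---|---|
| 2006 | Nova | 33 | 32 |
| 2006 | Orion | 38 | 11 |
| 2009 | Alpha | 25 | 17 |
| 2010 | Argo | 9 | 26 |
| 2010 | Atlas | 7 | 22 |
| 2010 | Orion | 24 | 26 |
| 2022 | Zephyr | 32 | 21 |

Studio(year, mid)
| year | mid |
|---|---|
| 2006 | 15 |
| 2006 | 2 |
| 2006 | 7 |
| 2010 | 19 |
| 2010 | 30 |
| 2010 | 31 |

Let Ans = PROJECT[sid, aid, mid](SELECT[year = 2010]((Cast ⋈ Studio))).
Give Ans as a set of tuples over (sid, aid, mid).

{(24, 26, 19), (24, 26, 30), (24, 26, 31), (7, 22, 19), (7, 22, 30), (7, 22, 31), (9, 26, 19), (9, 26, 30), (9, 26, 31)}

Joining Cast and Studio on year yields {(2006, Nova, 33, 32, 15), (2006, Nova, 33, 32, 2), (2006, Nova, 33, 32, 7), (2006, Orion, 38, 11, 15), (2006, Orion, 38, 11, 2), (2006, Orion, 38, 11, 7), (2010, Argo, 9, 26, 19), (2010, Argo, 9, 26, 30), (2010, Argo, 9, 26, 31), (2010, Atlas, 7, 22, 19), (2010, Atlas, 7, 22, 30), (2010, Atlas, 7, 22, 31), (2010, Orion, 24, 26, 19), (2010, Orion, 24, 26, 30), (2010, Orion, 24, 26, 31)}.
Selection year = 2010: {(2010, Argo, 9, 26, 19), (2010, Argo, 9, 26, 30), (2010, Argo, 9, 26, 31), (2010, Atlas, 7, 22, 19), (2010, Atlas, 7, 22, 30), (2010, Atlas, 7, 22, 31), (2010, Orion, 24, 26, 19), (2010, Orion, 24, 26, 30), (2010, Orion, 24, 26, 31)}
π[sid, aid, mid]: project onto (sid, aid, mid) → {(24, 26, 19), (24, 26, 30), (24, 26, 31), (7, 22, 19), (7, 22, 30), (7, 22, 31), (9, 26, 19), (9, 26, 30), (9, 26, 31)}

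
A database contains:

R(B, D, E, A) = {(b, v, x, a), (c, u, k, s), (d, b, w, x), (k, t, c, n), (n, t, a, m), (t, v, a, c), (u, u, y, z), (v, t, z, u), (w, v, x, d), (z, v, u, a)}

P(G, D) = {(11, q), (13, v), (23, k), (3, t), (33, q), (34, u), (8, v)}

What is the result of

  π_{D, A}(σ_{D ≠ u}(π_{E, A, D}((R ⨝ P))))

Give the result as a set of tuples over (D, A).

{(t, m), (t, n), (t, u), (v, a), (v, c), (v, d)}

R ⋈ P (natural join on D): {(b, v, x, a, 13), (b, v, x, a, 8), (c, u, k, s, 34), (k, t, c, n, 3), (n, t, a, m, 3), (t, v, a, c, 13), (t, v, a, c, 8), (u, u, y, z, 34), (v, t, z, u, 3), (w, v, x, d, 13), (w, v, x, d, 8), (z, v, u, a, 13), (z, v, u, a, 8)}
π_{E, A, D} gives {(a, c, v), (a, m, t), (c, n, t), (k, s, u), (u, a, v), (x, a, v), (x, d, v), (y, z, u), (z, u, t)} (4 duplicate(s) eliminated).
Apply σ_{D ≠ u}; surviving tuples: {(a, c, v), (a, m, t), (c, n, t), (u, a, v), (x, a, v), (x, d, v), (z, u, t)}
π_{D, A} gives {(t, m), (t, n), (t, u), (v, a), (v, c), (v, d)} (1 duplicate(s) eliminated).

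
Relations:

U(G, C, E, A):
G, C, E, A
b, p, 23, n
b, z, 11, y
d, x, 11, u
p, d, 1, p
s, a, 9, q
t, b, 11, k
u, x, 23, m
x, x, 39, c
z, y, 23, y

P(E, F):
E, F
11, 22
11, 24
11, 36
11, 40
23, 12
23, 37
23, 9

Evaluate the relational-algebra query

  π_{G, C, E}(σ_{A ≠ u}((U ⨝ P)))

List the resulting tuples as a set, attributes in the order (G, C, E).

{(b, p, 23), (b, z, 11), (t, b, 11), (u, x, 23), (z, y, 23)}

U ⋈ P (natural join on E): {(b, p, 23, n, 12), (b, p, 23, n, 37), (b, p, 23, n, 9), (b, z, 11, y, 22), (b, z, 11, y, 24), (b, z, 11, y, 36), (b, z, 11, y, 40), (d, x, 11, u, 22), (d, x, 11, u, 24), (d, x, 11, u, 36), (d, x, 11, u, 40), (t, b, 11, k, 22), (t, b, 11, k, 24), (t, b, 11, k, 36), (t, b, 11, k, 40), (u, x, 23, m, 12), (u, x, 23, m, 37), (u, x, 23, m, 9), (z, y, 23, y, 12), (z, y, 23, y, 37), (z, y, 23, y, 9)}
Apply σ_{A ≠ u}; surviving tuples: {(b, p, 23, n, 12), (b, p, 23, n, 37), (b, p, 23, n, 9), (b, z, 11, y, 22), (b, z, 11, y, 24), (b, z, 11, y, 36), (b, z, 11, y, 40), (t, b, 11, k, 22), (t, b, 11, k, 24), (t, b, 11, k, 36), (t, b, 11, k, 40), (u, x, 23, m, 12), (u, x, 23, m, 37), (u, x, 23, m, 9), (z, y, 23, y, 12), (z, y, 23, y, 37), (z, y, 23, y, 9)}
Keep only column(s) G, C, E (12 duplicate(s) eliminated): {(b, p, 23), (b, z, 11), (t, b, 11), (u, x, 23), (z, y, 23)}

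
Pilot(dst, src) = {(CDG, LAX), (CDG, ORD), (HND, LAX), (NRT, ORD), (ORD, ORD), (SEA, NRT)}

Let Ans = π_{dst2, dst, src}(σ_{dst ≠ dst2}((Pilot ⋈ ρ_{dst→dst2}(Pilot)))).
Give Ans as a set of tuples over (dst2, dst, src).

{(CDG, HND, LAX), (CDG, NRT, ORD), (CDG, ORD, ORD), (HND, CDG, LAX), (NRT, CDG, ORD), (NRT, ORD, ORD), (ORD, CDG, ORD), (ORD, NRT, ORD)}

ρ[dst→dst2]: schema becomes (dst2, src); tuples unchanged.
Pilot ⋈ ρ_{dst→dst2}(Pilot) (natural join on src): {(CDG, LAX, CDG), (CDG, LAX, HND), (CDG, ORD, CDG), (CDG, ORD, NRT), (CDG, ORD, ORD), (HND, LAX, CDG), (HND, LAX, HND), (NRT, ORD, CDG), (NRT, ORD, NRT), (NRT, ORD, ORD), (ORD, ORD, CDG), (ORD, ORD, NRT), (ORD, ORD, ORD), (SEA, NRT, SEA)}
Filtering on dst ≠ dst2 leaves {(CDG, LAX, HND), (CDG, ORD, NRT), (CDG, ORD, ORD), (HND, LAX, CDG), (NRT, ORD, CDG), (NRT, ORD, ORD), (ORD, ORD, CDG), (ORD, ORD, NRT)}.
π_{dst2, dst, src} gives {(CDG, HND, LAX), (CDG, NRT, ORD), (CDG, ORD, ORD), (HND, CDG, LAX), (NRT, CDG, ORD), (NRT, ORD, ORD), (ORD, CDG, ORD), (ORD, NRT, ORD)}.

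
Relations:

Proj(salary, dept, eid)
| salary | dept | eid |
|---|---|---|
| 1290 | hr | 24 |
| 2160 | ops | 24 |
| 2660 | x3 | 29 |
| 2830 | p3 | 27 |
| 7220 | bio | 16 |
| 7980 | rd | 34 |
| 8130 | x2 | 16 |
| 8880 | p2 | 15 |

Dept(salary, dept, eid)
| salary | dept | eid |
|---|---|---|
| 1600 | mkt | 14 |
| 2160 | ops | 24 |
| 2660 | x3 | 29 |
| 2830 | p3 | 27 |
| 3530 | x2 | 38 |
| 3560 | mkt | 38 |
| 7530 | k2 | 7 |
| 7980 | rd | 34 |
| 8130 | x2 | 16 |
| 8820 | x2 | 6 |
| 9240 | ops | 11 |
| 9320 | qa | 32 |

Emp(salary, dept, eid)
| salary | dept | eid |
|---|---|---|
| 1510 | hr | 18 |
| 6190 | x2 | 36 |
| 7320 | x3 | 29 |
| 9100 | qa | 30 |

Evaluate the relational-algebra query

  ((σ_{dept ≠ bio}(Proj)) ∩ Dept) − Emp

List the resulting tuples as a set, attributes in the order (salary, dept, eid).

{(2160, ops, 24), (2660, x3, 29), (2830, p3, 27), (7980, rd, 34), (8130, x2, 16)}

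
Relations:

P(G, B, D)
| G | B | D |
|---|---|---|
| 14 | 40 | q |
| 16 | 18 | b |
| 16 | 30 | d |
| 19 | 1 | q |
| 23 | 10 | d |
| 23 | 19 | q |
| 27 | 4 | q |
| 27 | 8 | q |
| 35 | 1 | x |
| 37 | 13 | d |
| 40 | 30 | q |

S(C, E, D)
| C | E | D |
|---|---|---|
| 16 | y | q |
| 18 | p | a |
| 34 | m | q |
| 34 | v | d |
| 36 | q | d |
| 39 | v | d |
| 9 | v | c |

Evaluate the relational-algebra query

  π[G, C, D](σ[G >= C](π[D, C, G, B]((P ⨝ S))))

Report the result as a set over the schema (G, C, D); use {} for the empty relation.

{(19, 16, q), (23, 16, q), (27, 16, q), (37, 34, d), (37, 36, d), (40, 16, q), (40, 34, q)}

P ⋈ S (natural join on D): {(14, 40, q, 16, y), (14, 40, q, 34, m), (16, 30, d, 34, v), (16, 30, d, 36, q), (16, 30, d, 39, v), (19, 1, q, 16, y), (19, 1, q, 34, m), (23, 10, d, 34, v), (23, 10, d, 36, q), (23, 10, d, 39, v), (23, 19, q, 16, y), (23, 19, q, 34, m), (27, 4, q, 16, y), (27, 4, q, 34, m), (27, 8, q, 16, y), (27, 8, q, 34, m), (37, 13, d, 34, v), (37, 13, d, 36, q), (37, 13, d, 39, v), (40, 30, q, 16, y), (40, 30, q, 34, m)}
Keep only column(s) D, C, G, B: {(d, 34, 16, 30), (d, 34, 23, 10), (d, 34, 37, 13), (d, 36, 16, 30), (d, 36, 23, 10), (d, 36, 37, 13), (d, 39, 16, 30), (d, 39, 23, 10), (d, 39, 37, 13), (q, 16, 14, 40), (q, 16, 19, 1), (q, 16, 23, 19), (q, 16, 27, 4), (q, 16, 27, 8), (q, 16, 40, 30), (q, 34, 14, 40), (q, 34, 19, 1), (q, 34, 23, 19), (q, 34, 27, 4), (q, 34, 27, 8), (q, 34, 40, 30)}
σ[G >= C]: keep tuples satisfying G >= C → {(d, 34, 37, 13), (d, 36, 37, 13), (q, 16, 19, 1), (q, 16, 23, 19), (q, 16, 27, 4), (q, 16, 27, 8), (q, 16, 40, 30), (q, 34, 40, 30)}
Keep only column(s) G, C, D (1 duplicate(s) eliminated): {(19, 16, q), (23, 16, q), (27, 16, q), (37, 34, d), (37, 36, d), (40, 16, q), (40, 34, q)}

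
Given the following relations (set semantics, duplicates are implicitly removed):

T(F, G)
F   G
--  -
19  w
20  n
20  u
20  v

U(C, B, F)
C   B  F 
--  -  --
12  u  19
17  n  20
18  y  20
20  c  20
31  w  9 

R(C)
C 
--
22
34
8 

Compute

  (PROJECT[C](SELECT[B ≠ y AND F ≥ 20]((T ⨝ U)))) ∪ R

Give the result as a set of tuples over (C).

Joining T and U on F yields {(19, w, 12, u), (20, n, 17, n), (20, n, 18, y), (20, n, 20, c), (20, u, 17, n), (20, u, 18, y), (20, u, 20, c), (20, v, 17, n), (20, v, 18, y), (20, v, 20, c)}.
Apply σ_{B ≠ y AND F ≥ 20}; surviving tuples: {(20, n, 17, n), (20, n, 20, c), (20, u, 17, n), (20, u, 20, c), (20, v, 17, n), (20, v, 20, c)}
π[C]: project onto (C) (4 duplicate(s) eliminated) → {17, 20}
Set union of the two operands is {17, 20, 22, 34, 8}.

{17, 20, 22, 34, 8}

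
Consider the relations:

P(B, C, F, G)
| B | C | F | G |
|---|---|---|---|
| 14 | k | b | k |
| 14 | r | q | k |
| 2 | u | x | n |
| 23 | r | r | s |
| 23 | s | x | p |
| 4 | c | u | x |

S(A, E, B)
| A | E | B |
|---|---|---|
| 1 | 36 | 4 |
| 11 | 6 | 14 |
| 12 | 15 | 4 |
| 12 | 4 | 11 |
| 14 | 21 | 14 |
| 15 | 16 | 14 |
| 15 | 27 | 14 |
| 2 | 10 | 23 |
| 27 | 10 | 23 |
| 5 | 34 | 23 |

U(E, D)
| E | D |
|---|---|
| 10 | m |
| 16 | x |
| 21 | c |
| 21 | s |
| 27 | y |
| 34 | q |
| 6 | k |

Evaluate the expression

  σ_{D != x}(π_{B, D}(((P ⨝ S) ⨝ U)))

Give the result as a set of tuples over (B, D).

Joining P and S on B yields {(14, k, b, k, 11, 6), (14, k, b, k, 14, 21), (14, k, b, k, 15, 16), (14, k, b, k, 15, 27), (14, r, q, k, 11, 6), (14, r, q, k, 14, 21), (14, r, q, k, 15, 16), (14, r, q, k, 15, 27), (23, r, r, s, 2, 10), (23, r, r, s, 27, 10), (23, r, r, s, 5, 34), (23, s, x, p, 2, 10), (23, s, x, p, 27, 10), (23, s, x, p, 5, 34), (4, c, u, x, 1, 36), (4, c, u, x, 12, 15)}.
Joining (P ⨝ S) and U on E yields {(14, k, b, k, 11, 6, k), (14, k, b, k, 14, 21, c), (14, k, b, k, 14, 21, s), (14, k, b, k, 15, 16, x), (14, k, b, k, 15, 27, y), (14, r, q, k, 11, 6, k), (14, r, q, k, 14, 21, c), (14, r, q, k, 14, 21, s), (14, r, q, k, 15, 16, x), (14, r, q, k, 15, 27, y), (23, r, r, s, 2, 10, m), (23, r, r, s, 27, 10, m), (23, r, r, s, 5, 34, q), (23, s, x, p, 2, 10, m), (23, s, x, p, 27, 10, m), (23, s, x, p, 5, 34, q)}.
π[B, D]: project onto (B, D) (9 duplicate(s) eliminated) → {(14, c), (14, k), (14, s), (14, x), (14, y), (23, m), (23, q)}
Apply σ_{D != x}; surviving tuples: {(14, c), (14, k), (14, s), (14, y), (23, m), (23, q)}

{(14, c), (14, k), (14, s), (14, y), (23, m), (23, q)}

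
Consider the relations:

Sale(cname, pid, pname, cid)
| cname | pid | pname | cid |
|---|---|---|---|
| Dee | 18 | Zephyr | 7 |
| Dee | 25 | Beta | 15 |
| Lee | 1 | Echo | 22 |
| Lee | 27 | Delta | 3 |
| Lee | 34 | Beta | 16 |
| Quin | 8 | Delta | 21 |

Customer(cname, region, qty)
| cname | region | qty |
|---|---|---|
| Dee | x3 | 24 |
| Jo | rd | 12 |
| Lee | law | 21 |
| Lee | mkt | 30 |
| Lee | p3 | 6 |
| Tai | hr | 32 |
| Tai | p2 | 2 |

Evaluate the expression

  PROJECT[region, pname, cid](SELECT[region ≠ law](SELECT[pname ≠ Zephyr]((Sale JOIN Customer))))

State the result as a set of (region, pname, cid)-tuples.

{(mkt, Beta, 16), (mkt, Delta, 3), (mkt, Echo, 22), (p3, Beta, 16), (p3, Delta, 3), (p3, Echo, 22), (x3, Beta, 15)}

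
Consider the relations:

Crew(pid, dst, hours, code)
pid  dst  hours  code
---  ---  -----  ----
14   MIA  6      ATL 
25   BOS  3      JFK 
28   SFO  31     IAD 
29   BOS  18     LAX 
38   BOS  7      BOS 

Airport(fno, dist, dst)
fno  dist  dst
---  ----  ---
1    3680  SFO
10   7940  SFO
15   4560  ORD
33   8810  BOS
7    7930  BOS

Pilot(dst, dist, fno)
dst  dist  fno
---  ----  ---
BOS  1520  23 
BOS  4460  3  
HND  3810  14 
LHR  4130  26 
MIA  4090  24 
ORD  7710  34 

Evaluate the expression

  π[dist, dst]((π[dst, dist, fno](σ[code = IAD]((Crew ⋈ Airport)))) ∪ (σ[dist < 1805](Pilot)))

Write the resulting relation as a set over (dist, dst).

{(1520, BOS), (3680, SFO), (7940, SFO)}

Natural join on dst: {(25, BOS, 3, JFK, 33, 8810), (25, BOS, 3, JFK, 7, 7930), (28, SFO, 31, IAD, 1, 3680), (28, SFO, 31, IAD, 10, 7940), (29, BOS, 18, LAX, 33, 8810), (29, BOS, 18, LAX, 7, 7930), (38, BOS, 7, BOS, 33, 8810), (38, BOS, 7, BOS, 7, 7930)}
σ[code = IAD]: keep tuples satisfying code = IAD → {(28, SFO, 31, IAD, 1, 3680), (28, SFO, 31, IAD, 10, 7940)}
Projecting to dst, dist, fno: {(SFO, 3680, 1), (SFO, 7940, 10)}
σ[dist < 1805]: keep tuples satisfying dist < 1805 → {(BOS, 1520, 23)}
Union: {(SFO, 3680, 1), (SFO, 7940, 10)} with {(BOS, 1520, 23)} → {(BOS, 1520, 23), (SFO, 3680, 1), (SFO, 7940, 10)}
Projecting to dist, dst: {(1520, BOS), (3680, SFO), (7940, SFO)}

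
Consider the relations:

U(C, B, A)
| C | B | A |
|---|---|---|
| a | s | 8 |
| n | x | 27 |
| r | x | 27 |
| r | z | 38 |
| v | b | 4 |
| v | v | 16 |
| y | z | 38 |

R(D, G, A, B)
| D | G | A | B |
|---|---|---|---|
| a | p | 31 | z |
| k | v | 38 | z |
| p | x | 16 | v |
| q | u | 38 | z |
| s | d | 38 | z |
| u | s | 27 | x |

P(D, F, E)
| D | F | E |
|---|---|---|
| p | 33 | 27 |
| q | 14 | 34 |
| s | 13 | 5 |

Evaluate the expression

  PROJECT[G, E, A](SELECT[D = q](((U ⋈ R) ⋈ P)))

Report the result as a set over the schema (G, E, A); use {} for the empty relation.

{(u, 34, 38)}

U ⋈ R (natural join on B, A): {(n, x, 27, u, s), (r, x, 27, u, s), (r, z, 38, k, v), (r, z, 38, q, u), (r, z, 38, s, d), (v, v, 16, p, x), (y, z, 38, k, v), (y, z, 38, q, u), (y, z, 38, s, d)}
(U ⋈ R) ⋈ P (natural join on D): {(r, z, 38, q, u, 14, 34), (r, z, 38, s, d, 13, 5), (v, v, 16, p, x, 33, 27), (y, z, 38, q, u, 14, 34), (y, z, 38, s, d, 13, 5)}
Apply σ_{D = q}; surviving tuples: {(r, z, 38, q, u, 14, 34), (y, z, 38, q, u, 14, 34)}
π_{G, E, A} gives {(u, 34, 38)} (1 duplicate(s) eliminated).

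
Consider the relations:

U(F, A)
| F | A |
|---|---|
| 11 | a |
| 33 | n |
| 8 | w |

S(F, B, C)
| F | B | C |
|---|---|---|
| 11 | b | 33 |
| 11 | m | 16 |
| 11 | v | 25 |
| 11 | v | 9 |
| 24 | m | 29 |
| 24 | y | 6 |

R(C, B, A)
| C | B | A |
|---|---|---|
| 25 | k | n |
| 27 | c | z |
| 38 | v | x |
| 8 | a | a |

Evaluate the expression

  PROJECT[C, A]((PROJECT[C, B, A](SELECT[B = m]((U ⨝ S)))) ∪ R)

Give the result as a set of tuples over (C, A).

Joining U and S on F yields {(11, a, b, 33), (11, a, m, 16), (11, a, v, 25), (11, a, v, 9)}.
σ[B = m]: keep tuples satisfying B = m → {(11, a, m, 16)}
Projecting to C, B, A: {(16, m, a)}
Union: {(16, m, a)} with {(25, k, n), (27, c, z), (38, v, x), (8, a, a)} → {(16, m, a), (25, k, n), (27, c, z), (38, v, x), (8, a, a)}
Projecting to C, A: {(16, a), (25, n), (27, z), (38, x), (8, a)}

{(16, a), (25, n), (27, z), (38, x), (8, a)}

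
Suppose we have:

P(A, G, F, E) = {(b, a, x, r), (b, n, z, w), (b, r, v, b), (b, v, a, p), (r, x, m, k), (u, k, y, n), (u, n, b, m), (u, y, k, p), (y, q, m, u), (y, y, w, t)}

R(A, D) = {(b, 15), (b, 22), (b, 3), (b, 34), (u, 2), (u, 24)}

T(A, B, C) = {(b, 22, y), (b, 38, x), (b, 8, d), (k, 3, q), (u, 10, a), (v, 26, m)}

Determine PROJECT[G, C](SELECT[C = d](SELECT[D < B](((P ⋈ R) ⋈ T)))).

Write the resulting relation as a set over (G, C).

Natural join on A: {(b, a, x, r, 15), (b, a, x, r, 22), (b, a, x, r, 3), (b, a, x, r, 34), (b, n, z, w, 15), (b, n, z, w, 22), (b, n, z, w, 3), (b, n, z, w, 34), (b, r, v, b, 15), (b, r, v, b, 22), (b, r, v, b, 3), (b, r, v, b, 34), (b, v, a, p, 15), (b, v, a, p, 22), (b, v, a, p, 3), (b, v, a, p, 34), (u, k, y, n, 2), (u, k, y, n, 24), (u, n, b, m, 2), (u, n, b, m, 24), (u, y, k, p, 2), (u, y, k, p, 24)}
Natural join on A: {(b, a, x, r, 15, 22, y), (b, a, x, r, 15, 38, x), (b, a, x, r, 15, 8, d), (b, a, x, r, 22, 22, y), (b, a, x, r, 22, 38, x), (b, a, x, r, 22, 8, d), (b, a, x, r, 3, 22, y), (b, a, x, r, 3, 38, x), (b, a, x, r, 3, 8, d), (b, a, x, r, 34, 22, y), (b, a, x, r, 34, 38, x), (b, a, x, r, 34, 8, d), (b, n, z, w, 15, 22, y), (b, n, z, w, 15, 38, x), (b, n, z, w, 15, 8, d), (b, n, z, w, 22, 22, y), (b, n, z, w, 22, 38, x), (b, n, z, w, 22, 8, d), (b, n, z, w, 3, 22, y), (b, n, z, w, 3, 38, x), (b, n, z, w, 3, 8, d), (b, n, z, w, 34, 22, y), (b, n, z, w, 34, 38, x), (b, n, z, w, 34, 8, d), (b, r, v, b, 15, 22, y), (b, r, v, b, 15, 38, x), (b, r, v, b, 15, 8, d), (b, r, v, b, 22, 22, y), (b, r, v, b, 22, 38, x), (b, r, v, b, 22, 8, d), (b, r, v, b, 3, 22, y), (b, r, v, b, 3, 38, x), (b, r, v, b, 3, 8, d), (b, r, v, b, 34, 22, y), (b, r, v, b, 34, 38, x), (b, r, v, b, 34, 8, d), (b, v, a, p, 15, 22, y), (b, v, a, p, 15, 38, x), (b, v, a, p, 15, 8, d), (b, v, a, p, 22, 22, y), (b, v, a, p, 22, 38, x), (b, v, a, p, 22, 8, d), (b, v, a, p, 3, 22, y), (b, v, a, p, 3, 38, x), (b, v, a, p, 3, 8, d), (b, v, a, p, 34, 22, y), (b, v, a, p, 34, 38, x), (b, v, a, p, 34, 8, d), (u, k, y, n, 2, 10, a), (u, k, y, n, 24, 10, a), (u, n, b, m, 2, 10, a), (u, n, b, m, 24, 10, a), (u, y, k, p, 2, 10, a), (u, y, k, p, 24, 10, a)}
Selection D < B: {(b, a, x, r, 15, 22, y), (b, a, x, r, 15, 38, x), (b, a, x, r, 22, 38, x), (b, a, x, r, 3, 22, y), (b, a, x, r, 3, 38, x), (b, a, x, r, 3, 8, d), (b, a, x, r, 34, 38, x), (b, n, z, w, 15, 22, y), (b, n, z, w, 15, 38, x), (b, n, z, w, 22, 38, x), (b, n, z, w, 3, 22, y), (b, n, z, w, 3, 38, x), (b, n, z, w, 3, 8, d), (b, n, z, w, 34, 38, x), (b, r, v, b, 15, 22, y), (b, r, v, b, 15, 38, x), (b, r, v, b, 22, 38, x), (b, r, v, b, 3, 22, y), (b, r, v, b, 3, 38, x), (b, r, v, b, 3, 8, d), (b, r, v, b, 34, 38, x), (b, v, a, p, 15, 22, y), (b, v, a, p, 15, 38, x), (b, v, a, p, 22, 38, x), (b, v, a, p, 3, 22, y), (b, v, a, p, 3, 38, x), (b, v, a, p, 3, 8, d), (b, v, a, p, 34, 38, x), (u, k, y, n, 2, 10, a), (u, n, b, m, 2, 10, a), (u, y, k, p, 2, 10, a)}
Selection C = d: {(b, a, x, r, 3, 8, d), (b, n, z, w, 3, 8, d), (b, r, v, b, 3, 8, d), (b, v, a, p, 3, 8, d)}
π_{G, C} gives {(a, d), (n, d), (r, d), (v, d)}.

{(a, d), (n, d), (r, d), (v, d)}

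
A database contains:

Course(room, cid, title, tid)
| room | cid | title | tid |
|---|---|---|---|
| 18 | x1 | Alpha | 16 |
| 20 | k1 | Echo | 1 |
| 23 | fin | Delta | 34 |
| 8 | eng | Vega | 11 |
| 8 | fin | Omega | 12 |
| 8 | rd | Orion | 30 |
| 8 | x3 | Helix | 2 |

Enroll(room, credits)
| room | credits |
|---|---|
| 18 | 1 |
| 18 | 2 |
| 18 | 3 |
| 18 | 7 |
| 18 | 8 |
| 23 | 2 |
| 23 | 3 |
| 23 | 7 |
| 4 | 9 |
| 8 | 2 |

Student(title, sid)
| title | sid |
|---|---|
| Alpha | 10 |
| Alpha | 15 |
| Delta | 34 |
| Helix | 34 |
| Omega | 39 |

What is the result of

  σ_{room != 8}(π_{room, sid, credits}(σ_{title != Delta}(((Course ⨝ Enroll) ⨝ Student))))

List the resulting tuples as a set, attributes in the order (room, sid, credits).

Course ⋈ Enroll (natural join on room): {(18, x1, Alpha, 16, 1), (18, x1, Alpha, 16, 2), (18, x1, Alpha, 16, 3), (18, x1, Alpha, 16, 7), (18, x1, Alpha, 16, 8), (23, fin, Delta, 34, 2), (23, fin, Delta, 34, 3), (23, fin, Delta, 34, 7), (8, eng, Vega, 11, 2), (8, fin, Omega, 12, 2), (8, rd, Orion, 30, 2), (8, x3, Helix, 2, 2)}
(Course ⨝ Enroll) ⋈ Student (natural join on title): {(18, x1, Alpha, 16, 1, 10), (18, x1, Alpha, 16, 1, 15), (18, x1, Alpha, 16, 2, 10), (18, x1, Alpha, 16, 2, 15), (18, x1, Alpha, 16, 3, 10), (18, x1, Alpha, 16, 3, 15), (18, x1, Alpha, 16, 7, 10), (18, x1, Alpha, 16, 7, 15), (18, x1, Alpha, 16, 8, 10), (18, x1, Alpha, 16, 8, 15), (23, fin, Delta, 34, 2, 34), (23, fin, Delta, 34, 3, 34), (23, fin, Delta, 34, 7, 34), (8, fin, Omega, 12, 2, 39), (8, x3, Helix, 2, 2, 34)}
σ[title != Delta]: keep tuples satisfying title != Delta → {(18, x1, Alpha, 16, 1, 10), (18, x1, Alpha, 16, 1, 15), (18, x1, Alpha, 16, 2, 10), (18, x1, Alpha, 16, 2, 15), (18, x1, Alpha, 16, 3, 10), (18, x1, Alpha, 16, 3, 15), (18, x1, Alpha, 16, 7, 10), (18, x1, Alpha, 16, 7, 15), (18, x1, Alpha, 16, 8, 10), (18, x1, Alpha, 16, 8, 15), (8, fin, Omega, 12, 2, 39), (8, x3, Helix, 2, 2, 34)}
Projecting to room, sid, credits: {(18, 10, 1), (18, 10, 2), (18, 10, 3), (18, 10, 7), (18, 10, 8), (18, 15, 1), (18, 15, 2), (18, 15, 3), (18, 15, 7), (18, 15, 8), (8, 34, 2), (8, 39, 2)}
σ[room != 8]: keep tuples satisfying room != 8 → {(18, 10, 1), (18, 10, 2), (18, 10, 3), (18, 10, 7), (18, 10, 8), (18, 15, 1), (18, 15, 2), (18, 15, 3), (18, 15, 7), (18, 15, 8)}

{(18, 10, 1), (18, 10, 2), (18, 10, 3), (18, 10, 7), (18, 10, 8), (18, 15, 1), (18, 15, 2), (18, 15, 3), (18, 15, 7), (18, 15, 8)}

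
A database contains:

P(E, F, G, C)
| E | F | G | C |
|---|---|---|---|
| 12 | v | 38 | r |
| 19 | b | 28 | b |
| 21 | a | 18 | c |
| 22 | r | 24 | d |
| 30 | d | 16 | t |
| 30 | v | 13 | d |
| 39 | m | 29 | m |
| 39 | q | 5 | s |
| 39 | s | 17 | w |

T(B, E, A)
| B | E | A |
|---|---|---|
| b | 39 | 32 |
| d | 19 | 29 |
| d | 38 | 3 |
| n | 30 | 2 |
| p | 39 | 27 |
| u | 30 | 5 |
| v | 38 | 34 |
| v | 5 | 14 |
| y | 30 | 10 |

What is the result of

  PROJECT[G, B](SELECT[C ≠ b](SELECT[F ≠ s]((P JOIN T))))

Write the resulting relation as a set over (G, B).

{(13, n), (13, u), (13, y), (16, n), (16, u), (16, y), (29, b), (29, p), (5, b), (5, p)}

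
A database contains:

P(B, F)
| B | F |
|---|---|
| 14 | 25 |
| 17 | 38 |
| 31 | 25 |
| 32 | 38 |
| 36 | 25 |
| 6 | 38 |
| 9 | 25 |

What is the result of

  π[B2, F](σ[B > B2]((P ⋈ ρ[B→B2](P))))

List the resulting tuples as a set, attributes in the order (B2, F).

ρ[B→B2]: schema becomes (B2, F); tuples unchanged.
P ⋈ ρ[B→B2](P) (natural join on F): {(14, 25, 14), (14, 25, 31), (14, 25, 36), (14, 25, 9), (17, 38, 17), (17, 38, 32), (17, 38, 6), (31, 25, 14), (31, 25, 31), (31, 25, 36), (31, 25, 9), (32, 38, 17), (32, 38, 32), (32, 38, 6), (36, 25, 14), (36, 25, 31), (36, 25, 36), (36, 25, 9), (6, 38, 17), (6, 38, 32), (6, 38, 6), (9, 25, 14), (9, 25, 31), (9, 25, 36), (9, 25, 9)}
Selection B > B2: {(14, 25, 9), (17, 38, 6), (31, 25, 14), (31, 25, 9), (32, 38, 17), (32, 38, 6), (36, 25, 14), (36, 25, 31), (36, 25, 9)}
π[B2, F]: project onto (B2, F) (4 duplicate(s) eliminated) → {(14, 25), (17, 38), (31, 25), (6, 38), (9, 25)}

{(14, 25), (17, 38), (31, 25), (6, 38), (9, 25)}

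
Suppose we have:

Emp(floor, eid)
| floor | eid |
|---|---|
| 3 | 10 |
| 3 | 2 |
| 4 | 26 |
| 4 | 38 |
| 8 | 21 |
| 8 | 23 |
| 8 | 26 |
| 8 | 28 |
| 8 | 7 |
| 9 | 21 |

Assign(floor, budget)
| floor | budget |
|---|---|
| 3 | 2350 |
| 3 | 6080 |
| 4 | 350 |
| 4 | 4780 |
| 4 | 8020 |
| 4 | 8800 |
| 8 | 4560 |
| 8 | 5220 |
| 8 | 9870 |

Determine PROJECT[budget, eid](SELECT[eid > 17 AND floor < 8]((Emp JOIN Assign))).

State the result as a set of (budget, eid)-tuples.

Natural join on floor: {(3, 10, 2350), (3, 10, 6080), (3, 2, 2350), (3, 2, 6080), (4, 26, 350), (4, 26, 4780), (4, 26, 8020), (4, 26, 8800), (4, 38, 350), (4, 38, 4780), (4, 38, 8020), (4, 38, 8800), (8, 21, 4560), (8, 21, 5220), (8, 21, 9870), (8, 23, 4560), (8, 23, 5220), (8, 23, 9870), (8, 26, 4560), (8, 26, 5220), (8, 26, 9870), (8, 28, 4560), (8, 28, 5220), (8, 28, 9870), (8, 7, 4560), (8, 7, 5220), (8, 7, 9870)}
Apply σ_{eid > 17 AND floor < 8}; surviving tuples: {(4, 26, 350), (4, 26, 4780), (4, 26, 8020), (4, 26, 8800), (4, 38, 350), (4, 38, 4780), (4, 38, 8020), (4, 38, 8800)}
π[budget, eid]: project onto (budget, eid) → {(350, 26), (350, 38), (4780, 26), (4780, 38), (8020, 26), (8020, 38), (8800, 26), (8800, 38)}

{(350, 26), (350, 38), (4780, 26), (4780, 38), (8020, 26), (8020, 38), (8800, 26), (8800, 38)}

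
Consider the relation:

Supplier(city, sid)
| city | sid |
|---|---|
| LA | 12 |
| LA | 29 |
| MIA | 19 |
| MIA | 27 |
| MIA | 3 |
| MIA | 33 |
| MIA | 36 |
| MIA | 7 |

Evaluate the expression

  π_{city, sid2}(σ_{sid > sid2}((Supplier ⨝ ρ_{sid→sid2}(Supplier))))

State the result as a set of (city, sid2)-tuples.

ρ[sid→sid2]: schema becomes (city, sid2); tuples unchanged.
Joining Supplier and ρ_{sid→sid2}(Supplier) on city yields {(LA, 12, 12), (LA, 12, 29), (LA, 29, 12), (LA, 29, 29), (MIA, 19, 19), (MIA, 19, 27), (MIA, 19, 3), (MIA, 19, 33), (MIA, 19, 36), (MIA, 19, 7), (MIA, 27, 19), (MIA, 27, 27), (MIA, 27, 3), (MIA, 27, 33), (MIA, 27, 36), (MIA, 27, 7), (MIA, 3, 19), (MIA, 3, 27), (MIA, 3, 3), (MIA, 3, 33), (MIA, 3, 36), (MIA, 3, 7), (MIA, 33, 19), (MIA, 33, 27), (MIA, 33, 3), (MIA, 33, 33), (MIA, 33, 36), (MIA, 33, 7), (MIA, 36, 19), (MIA, 36, 27), (MIA, 36, 3), (MIA, 36, 33), (MIA, 36, 36), (MIA, 36, 7), (MIA, 7, 19), (MIA, 7, 27), (MIA, 7, 3), (MIA, 7, 33), (MIA, 7, 36), (MIA, 7, 7)}.
Filtering on sid > sid2 leaves {(LA, 29, 12), (MIA, 19, 3), (MIA, 19, 7), (MIA, 27, 19), (MIA, 27, 3), (MIA, 27, 7), (MIA, 33, 19), (MIA, 33, 27), (MIA, 33, 3), (MIA, 33, 7), (MIA, 36, 19), (MIA, 36, 27), (MIA, 36, 3), (MIA, 36, 33), (MIA, 36, 7), (MIA, 7, 3)}.
Keep only column(s) city, sid2 (10 duplicate(s) eliminated): {(LA, 12), (MIA, 19), (MIA, 27), (MIA, 3), (MIA, 33), (MIA, 7)}

{(LA, 12), (MIA, 19), (MIA, 27), (MIA, 3), (MIA, 33), (MIA, 7)}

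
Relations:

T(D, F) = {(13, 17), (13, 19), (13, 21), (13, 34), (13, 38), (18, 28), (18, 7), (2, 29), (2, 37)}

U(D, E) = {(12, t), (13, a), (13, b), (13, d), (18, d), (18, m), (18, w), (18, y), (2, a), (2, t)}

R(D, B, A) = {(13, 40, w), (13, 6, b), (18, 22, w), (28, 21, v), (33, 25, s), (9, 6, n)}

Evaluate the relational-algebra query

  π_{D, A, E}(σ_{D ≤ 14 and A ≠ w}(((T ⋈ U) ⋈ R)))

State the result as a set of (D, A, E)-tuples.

Joining T and U on D yields {(13, 17, a), (13, 17, b), (13, 17, d), (13, 19, a), (13, 19, b), (13, 19, d), (13, 21, a), (13, 21, b), (13, 21, d), (13, 34, a), (13, 34, b), (13, 34, d), (13, 38, a), (13, 38, b), (13, 38, d), (18, 28, d), (18, 28, m), (18, 28, w), (18, 28, y), (18, 7, d), (18, 7, m), (18, 7, w), (18, 7, y), (2, 29, a), (2, 29, t), (2, 37, a), (2, 37, t)}.
Joining (T ⋈ U) and R on D yields {(13, 17, a, 40, w), (13, 17, a, 6, b), (13, 17, b, 40, w), (13, 17, b, 6, b), (13, 17, d, 40, w), (13, 17, d, 6, b), (13, 19, a, 40, w), (13, 19, a, 6, b), (13, 19, b, 40, w), (13, 19, b, 6, b), (13, 19, d, 40, w), (13, 19, d, 6, b), (13, 21, a, 40, w), (13, 21, a, 6, b), (13, 21, b, 40, w), (13, 21, b, 6, b), (13, 21, d, 40, w), (13, 21, d, 6, b), (13, 34, a, 40, w), (13, 34, a, 6, b), (13, 34, b, 40, w), (13, 34, b, 6, b), (13, 34, d, 40, w), (13, 34, d, 6, b), (13, 38, a, 40, w), (13, 38, a, 6, b), (13, 38, b, 40, w), (13, 38, b, 6, b), (13, 38, d, 40, w), (13, 38, d, 6, b), (18, 28, d, 22, w), (18, 28, m, 22, w), (18, 28, w, 22, w), (18, 28, y, 22, w), (18, 7, d, 22, w), (18, 7, m, 22, w), (18, 7, w, 22, w), (18, 7, y, 22, w)}.
Selection D ≤ 14 and A ≠ w: {(13, 17, a, 6, b), (13, 17, b, 6, b), (13, 17, d, 6, b), (13, 19, a, 6, b), (13, 19, b, 6, b), (13, 19, d, 6, b), (13, 21, a, 6, b), (13, 21, b, 6, b), (13, 21, d, 6, b), (13, 34, a, 6, b), (13, 34, b, 6, b), (13, 34, d, 6, b), (13, 38, a, 6, b), (13, 38, b, 6, b), (13, 38, d, 6, b)}
π[D, A, E]: project onto (D, A, E) (12 duplicate(s) eliminated) → {(13, b, a), (13, b, b), (13, b, d)}

{(13, b, a), (13, b, b), (13, b, d)}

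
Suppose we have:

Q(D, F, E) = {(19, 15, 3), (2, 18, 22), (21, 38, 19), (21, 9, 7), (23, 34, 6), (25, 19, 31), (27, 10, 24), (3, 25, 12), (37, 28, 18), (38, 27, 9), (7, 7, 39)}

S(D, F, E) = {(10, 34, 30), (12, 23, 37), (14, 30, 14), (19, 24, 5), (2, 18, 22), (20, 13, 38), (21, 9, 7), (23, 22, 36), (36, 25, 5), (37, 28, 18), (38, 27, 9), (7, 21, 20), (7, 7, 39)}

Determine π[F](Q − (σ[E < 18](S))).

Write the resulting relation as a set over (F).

Filtering on E < 18 leaves {(14, 30, 14), (19, 24, 5), (21, 9, 7), (36, 25, 5), (38, 27, 9)}.
Set difference of the two operands is {(19, 15, 3), (2, 18, 22), (21, 38, 19), (23, 34, 6), (25, 19, 31), (27, 10, 24), (3, 25, 12), (37, 28, 18), (7, 7, 39)}.
Projecting to F: {10, 15, 18, 19, 25, 28, 34, 38, 7}

{10, 15, 18, 19, 25, 28, 34, 38, 7}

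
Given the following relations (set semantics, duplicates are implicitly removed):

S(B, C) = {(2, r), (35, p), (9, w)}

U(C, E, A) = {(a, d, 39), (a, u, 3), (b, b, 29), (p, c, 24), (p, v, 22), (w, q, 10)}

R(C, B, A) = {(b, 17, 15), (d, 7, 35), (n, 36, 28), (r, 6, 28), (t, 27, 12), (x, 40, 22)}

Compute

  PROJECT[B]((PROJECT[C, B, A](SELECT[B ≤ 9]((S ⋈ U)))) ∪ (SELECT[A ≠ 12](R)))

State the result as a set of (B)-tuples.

{17, 36, 40, 6, 7, 9}

S ⋈ U (natural join on C): {(35, p, c, 24), (35, p, v, 22), (9, w, q, 10)}
Selection B ≤ 9: {(9, w, q, 10)}
Projecting to C, B, A: {(w, 9, 10)}
Selection A ≠ 12: {(b, 17, 15), (d, 7, 35), (n, 36, 28), (r, 6, 28), (x, 40, 22)}
Union: {(w, 9, 10)} with {(b, 17, 15), (d, 7, 35), (n, 36, 28), (r, 6, 28), (x, 40, 22)} → {(b, 17, 15), (d, 7, 35), (n, 36, 28), (r, 6, 28), (w, 9, 10), (x, 40, 22)}
Projecting to B: {17, 36, 40, 6, 7, 9}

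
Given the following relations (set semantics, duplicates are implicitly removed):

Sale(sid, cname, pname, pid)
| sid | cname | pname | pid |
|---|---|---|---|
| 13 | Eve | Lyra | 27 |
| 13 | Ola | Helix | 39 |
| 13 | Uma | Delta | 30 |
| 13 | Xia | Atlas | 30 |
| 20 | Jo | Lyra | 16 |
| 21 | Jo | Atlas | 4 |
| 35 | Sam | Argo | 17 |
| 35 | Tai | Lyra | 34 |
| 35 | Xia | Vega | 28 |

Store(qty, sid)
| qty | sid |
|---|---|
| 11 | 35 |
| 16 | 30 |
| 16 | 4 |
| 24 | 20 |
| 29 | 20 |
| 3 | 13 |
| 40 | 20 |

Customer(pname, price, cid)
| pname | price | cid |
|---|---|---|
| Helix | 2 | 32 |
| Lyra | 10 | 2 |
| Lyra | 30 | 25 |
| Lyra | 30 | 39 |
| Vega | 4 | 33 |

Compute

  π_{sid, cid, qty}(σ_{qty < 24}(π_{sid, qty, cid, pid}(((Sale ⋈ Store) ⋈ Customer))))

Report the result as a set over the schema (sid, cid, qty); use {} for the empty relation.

Natural join on sid: {(13, Eve, Lyra, 27, 3), (13, Ola, Helix, 39, 3), (13, Uma, Delta, 30, 3), (13, Xia, Atlas, 30, 3), (20, Jo, Lyra, 16, 24), (20, Jo, Lyra, 16, 29), (20, Jo, Lyra, 16, 40), (35, Sam, Argo, 17, 11), (35, Tai, Lyra, 34, 11), (35, Xia, Vega, 28, 11)}
Natural join on pname: {(13, Eve, Lyra, 27, 3, 10, 2), (13, Eve, Lyra, 27, 3, 30, 25), (13, Eve, Lyra, 27, 3, 30, 39), (13, Ola, Helix, 39, 3, 2, 32), (20, Jo, Lyra, 16, 24, 10, 2), (20, Jo, Lyra, 16, 24, 30, 25), (20, Jo, Lyra, 16, 24, 30, 39), (20, Jo, Lyra, 16, 29, 10, 2), (20, Jo, Lyra, 16, 29, 30, 25), (20, Jo, Lyra, 16, 29, 30, 39), (20, Jo, Lyra, 16, 40, 10, 2), (20, Jo, Lyra, 16, 40, 30, 25), (20, Jo, Lyra, 16, 40, 30, 39), (35, Tai, Lyra, 34, 11, 10, 2), (35, Tai, Lyra, 34, 11, 30, 25), (35, Tai, Lyra, 34, 11, 30, 39), (35, Xia, Vega, 28, 11, 4, 33)}
π[sid, qty, cid, pid]: project onto (sid, qty, cid, pid) → {(13, 3, 2, 27), (13, 3, 25, 27), (13, 3, 32, 39), (13, 3, 39, 27), (20, 24, 2, 16), (20, 24, 25, 16), (20, 24, 39, 16), (20, 29, 2, 16), (20, 29, 25, 16), (20, 29, 39, 16), (20, 40, 2, 16), (20, 40, 25, 16), (20, 40, 39, 16), (35, 11, 2, 34), (35, 11, 25, 34), (35, 11, 33, 28), (35, 11, 39, 34)}
Filtering on qty < 24 leaves {(13, 3, 2, 27), (13, 3, 25, 27), (13, 3, 32, 39), (13, 3, 39, 27), (35, 11, 2, 34), (35, 11, 25, 34), (35, 11, 33, 28), (35, 11, 39, 34)}.
π[sid, cid, qty]: project onto (sid, cid, qty) → {(13, 2, 3), (13, 25, 3), (13, 32, 3), (13, 39, 3), (35, 2, 11), (35, 25, 11), (35, 33, 11), (35, 39, 11)}

{(13, 2, 3), (13, 25, 3), (13, 32, 3), (13, 39, 3), (35, 2, 11), (35, 25, 11), (35, 33, 11), (35, 39, 11)}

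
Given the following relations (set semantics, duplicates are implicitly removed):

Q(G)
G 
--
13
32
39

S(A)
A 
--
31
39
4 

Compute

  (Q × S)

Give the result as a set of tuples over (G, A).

{(13, 31), (13, 39), (13, 4), (32, 31), (32, 39), (32, 4), (39, 31), (39, 39), (39, 4)}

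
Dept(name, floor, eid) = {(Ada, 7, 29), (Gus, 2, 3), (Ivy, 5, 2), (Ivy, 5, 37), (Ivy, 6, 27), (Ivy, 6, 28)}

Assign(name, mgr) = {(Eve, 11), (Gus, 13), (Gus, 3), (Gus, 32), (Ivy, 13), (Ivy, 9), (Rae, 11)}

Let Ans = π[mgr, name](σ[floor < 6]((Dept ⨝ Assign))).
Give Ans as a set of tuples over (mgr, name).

Natural join on name: {(Gus, 2, 3, 13), (Gus, 2, 3, 3), (Gus, 2, 3, 32), (Ivy, 5, 2, 13), (Ivy, 5, 2, 9), (Ivy, 5, 37, 13), (Ivy, 5, 37, 9), (Ivy, 6, 27, 13), (Ivy, 6, 27, 9), (Ivy, 6, 28, 13), (Ivy, 6, 28, 9)}
Selection floor < 6: {(Gus, 2, 3, 13), (Gus, 2, 3, 3), (Gus, 2, 3, 32), (Ivy, 5, 2, 13), (Ivy, 5, 2, 9), (Ivy, 5, 37, 13), (Ivy, 5, 37, 9)}
π[mgr, name]: project onto (mgr, name) (2 duplicate(s) eliminated) → {(13, Gus), (13, Ivy), (3, Gus), (32, Gus), (9, Ivy)}

{(13, Gus), (13, Ivy), (3, Gus), (32, Gus), (9, Ivy)}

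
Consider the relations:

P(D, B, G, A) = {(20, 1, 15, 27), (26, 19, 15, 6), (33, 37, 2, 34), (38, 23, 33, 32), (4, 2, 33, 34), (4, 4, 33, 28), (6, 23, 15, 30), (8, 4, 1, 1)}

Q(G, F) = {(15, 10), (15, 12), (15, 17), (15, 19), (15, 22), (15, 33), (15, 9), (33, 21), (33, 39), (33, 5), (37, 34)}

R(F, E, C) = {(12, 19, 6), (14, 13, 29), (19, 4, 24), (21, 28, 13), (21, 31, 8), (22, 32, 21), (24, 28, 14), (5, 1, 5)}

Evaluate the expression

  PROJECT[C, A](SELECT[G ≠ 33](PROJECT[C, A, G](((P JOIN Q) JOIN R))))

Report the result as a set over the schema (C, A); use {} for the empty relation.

{(21, 27), (21, 30), (21, 6), (24, 27), (24, 30), (24, 6), (6, 27), (6, 30), (6, 6)}

Natural join on G: {(20, 1, 15, 27, 10), (20, 1, 15, 27, 12), (20, 1, 15, 27, 17), (20, 1, 15, 27, 19), (20, 1, 15, 27, 22), (20, 1, 15, 27, 33), (20, 1, 15, 27, 9), (26, 19, 15, 6, 10), (26, 19, 15, 6, 12), (26, 19, 15, 6, 17), (26, 19, 15, 6, 19), (26, 19, 15, 6, 22), (26, 19, 15, 6, 33), (26, 19, 15, 6, 9), (38, 23, 33, 32, 21), (38, 23, 33, 32, 39), (38, 23, 33, 32, 5), (4, 2, 33, 34, 21), (4, 2, 33, 34, 39), (4, 2, 33, 34, 5), (4, 4, 33, 28, 21), (4, 4, 33, 28, 39), (4, 4, 33, 28, 5), (6, 23, 15, 30, 10), (6, 23, 15, 30, 12), (6, 23, 15, 30, 17), (6, 23, 15, 30, 19), (6, 23, 15, 30, 22), (6, 23, 15, 30, 33), (6, 23, 15, 30, 9)}
Natural join on F: {(20, 1, 15, 27, 12, 19, 6), (20, 1, 15, 27, 19, 4, 24), (20, 1, 15, 27, 22, 32, 21), (26, 19, 15, 6, 12, 19, 6), (26, 19, 15, 6, 19, 4, 24), (26, 19, 15, 6, 22, 32, 21), (38, 23, 33, 32, 21, 28, 13), (38, 23, 33, 32, 21, 31, 8), (38, 23, 33, 32, 5, 1, 5), (4, 2, 33, 34, 21, 28, 13), (4, 2, 33, 34, 21, 31, 8), (4, 2, 33, 34, 5, 1, 5), (4, 4, 33, 28, 21, 28, 13), (4, 4, 33, 28, 21, 31, 8), (4, 4, 33, 28, 5, 1, 5), (6, 23, 15, 30, 12, 19, 6), (6, 23, 15, 30, 19, 4, 24), (6, 23, 15, 30, 22, 32, 21)}
π[C, A, G]: project onto (C, A, G) → {(13, 28, 33), (13, 32, 33), (13, 34, 33), (21, 27, 15), (21, 30, 15), (21, 6, 15), (24, 27, 15), (24, 30, 15), (24, 6, 15), (5, 28, 33), (5, 32, 33), (5, 34, 33), (6, 27, 15), (6, 30, 15), (6, 6, 15), (8, 28, 33), (8, 32, 33), (8, 34, 33)}
Selection G ≠ 33: {(21, 27, 15), (21, 30, 15), (21, 6, 15), (24, 27, 15), (24, 30, 15), (24, 6, 15), (6, 27, 15), (6, 30, 15), (6, 6, 15)}
π[C, A]: project onto (C, A) → {(21, 27), (21, 30), (21, 6), (24, 27), (24, 30), (24, 6), (6, 27), (6, 30), (6, 6)}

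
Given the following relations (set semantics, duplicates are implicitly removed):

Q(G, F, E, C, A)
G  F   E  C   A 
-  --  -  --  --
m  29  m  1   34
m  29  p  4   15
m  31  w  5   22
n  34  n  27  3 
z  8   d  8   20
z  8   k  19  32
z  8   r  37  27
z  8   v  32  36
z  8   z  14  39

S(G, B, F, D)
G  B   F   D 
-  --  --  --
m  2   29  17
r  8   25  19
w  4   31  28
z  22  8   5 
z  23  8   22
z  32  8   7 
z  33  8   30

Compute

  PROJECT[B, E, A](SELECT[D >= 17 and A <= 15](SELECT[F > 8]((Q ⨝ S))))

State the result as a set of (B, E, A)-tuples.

{(2, p, 15)}

Q ⋈ S (natural join on G, F): {(m, 29, m, 1, 34, 2, 17), (m, 29, p, 4, 15, 2, 17), (z, 8, d, 8, 20, 22, 5), (z, 8, d, 8, 20, 23, 22), (z, 8, d, 8, 20, 32, 7), (z, 8, d, 8, 20, 33, 30), (z, 8, k, 19, 32, 22, 5), (z, 8, k, 19, 32, 23, 22), (z, 8, k, 19, 32, 32, 7), (z, 8, k, 19, 32, 33, 30), (z, 8, r, 37, 27, 22, 5), (z, 8, r, 37, 27, 23, 22), (z, 8, r, 37, 27, 32, 7), (z, 8, r, 37, 27, 33, 30), (z, 8, v, 32, 36, 22, 5), (z, 8, v, 32, 36, 23, 22), (z, 8, v, 32, 36, 32, 7), (z, 8, v, 32, 36, 33, 30), (z, 8, z, 14, 39, 22, 5), (z, 8, z, 14, 39, 23, 22), (z, 8, z, 14, 39, 32, 7), (z, 8, z, 14, 39, 33, 30)}
Selection F > 8: {(m, 29, m, 1, 34, 2, 17), (m, 29, p, 4, 15, 2, 17)}
Selection D >= 17 and A <= 15: {(m, 29, p, 4, 15, 2, 17)}
π[B, E, A]: project onto (B, E, A) → {(2, p, 15)}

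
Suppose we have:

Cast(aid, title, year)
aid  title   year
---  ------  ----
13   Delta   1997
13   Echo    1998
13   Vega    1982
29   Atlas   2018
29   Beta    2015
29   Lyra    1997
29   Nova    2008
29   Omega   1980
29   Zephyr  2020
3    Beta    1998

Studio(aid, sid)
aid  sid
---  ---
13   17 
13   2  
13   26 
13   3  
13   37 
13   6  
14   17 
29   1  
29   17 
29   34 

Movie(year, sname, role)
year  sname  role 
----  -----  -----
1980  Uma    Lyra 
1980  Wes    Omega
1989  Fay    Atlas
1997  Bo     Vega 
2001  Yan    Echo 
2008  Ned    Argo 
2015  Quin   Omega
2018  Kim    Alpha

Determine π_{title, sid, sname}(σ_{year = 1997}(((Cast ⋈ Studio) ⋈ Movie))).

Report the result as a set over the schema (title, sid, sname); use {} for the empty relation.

Cast ⋈ Studio (natural join on aid): {(13, Delta, 1997, 17), (13, Delta, 1997, 2), (13, Delta, 1997, 26), (13, Delta, 1997, 3), (13, Delta, 1997, 37), (13, Delta, 1997, 6), (13, Echo, 1998, 17), (13, Echo, 1998, 2), (13, Echo, 1998, 26), (13, Echo, 1998, 3), (13, Echo, 1998, 37), (13, Echo, 1998, 6), (13, Vega, 1982, 17), (13, Vega, 1982, 2), (13, Vega, 1982, 26), (13, Vega, 1982, 3), (13, Vega, 1982, 37), (13, Vega, 1982, 6), (29, Atlas, 2018, 1), (29, Atlas, 2018, 17), (29, Atlas, 2018, 34), (29, Beta, 2015, 1), (29, Beta, 2015, 17), (29, Beta, 2015, 34), (29, Lyra, 1997, 1), (29, Lyra, 1997, 17), (29, Lyra, 1997, 34), (29, Nova, 2008, 1), (29, Nova, 2008, 17), (29, Nova, 2008, 34), (29, Omega, 1980, 1), (29, Omega, 1980, 17), (29, Omega, 1980, 34), (29, Zephyr, 2020, 1), (29, Zephyr, 2020, 17), (29, Zephyr, 2020, 34)}
(Cast ⋈ Studio) ⋈ Movie (natural join on year): {(13, Delta, 1997, 17, Bo, Vega), (13, Delta, 1997, 2, Bo, Vega), (13, Delta, 1997, 26, Bo, Vega), (13, Delta, 1997, 3, Bo, Vega), (13, Delta, 1997, 37, Bo, Vega), (13, Delta, 1997, 6, Bo, Vega), (29, Atlas, 2018, 1, Kim, Alpha), (29, Atlas, 2018, 17, Kim, Alpha), (29, Atlas, 2018, 34, Kim, Alpha), (29, Beta, 2015, 1, Quin, Omega), (29, Beta, 2015, 17, Quin, Omega), (29, Beta, 2015, 34, Quin, Omega), (29, Lyra, 1997, 1, Bo, Vega), (29, Lyra, 1997, 17, Bo, Vega), (29, Lyra, 1997, 34, Bo, Vega), (29, Nova, 2008, 1, Ned, Argo), (29, Nova, 2008, 17, Ned, Argo), (29, Nova, 2008, 34, Ned, Argo), (29, Omega, 1980, 1, Uma, Lyra), (29, Omega, 1980, 1, Wes, Omega), (29, Omega, 1980, 17, Uma, Lyra), (29, Omega, 1980, 17, Wes, Omega), (29, Omega, 1980, 34, Uma, Lyra), (29, Omega, 1980, 34, Wes, Omega)}
σ[year = 1997]: keep tuples satisfying year = 1997 → {(13, Delta, 1997, 17, Bo, Vega), (13, Delta, 1997, 2, Bo, Vega), (13, Delta, 1997, 26, Bo, Vega), (13, Delta, 1997, 3, Bo, Vega), (13, Delta, 1997, 37, Bo, Vega), (13, Delta, 1997, 6, Bo, Vega), (29, Lyra, 1997, 1, Bo, Vega), (29, Lyra, 1997, 17, Bo, Vega), (29, Lyra, 1997, 34, Bo, Vega)}
Keep only column(s) title, sid, sname: {(Delta, 17, Bo), (Delta, 2, Bo), (Delta, 26, Bo), (Delta, 3, Bo), (Delta, 37, Bo), (Delta, 6, Bo), (Lyra, 1, Bo), (Lyra, 17, Bo), (Lyra, 34, Bo)}

{(Delta, 17, Bo), (Delta, 2, Bo), (Delta, 26, Bo), (Delta, 3, Bo), (Delta, 37, Bo), (Delta, 6, Bo), (Lyra, 1, Bo), (Lyra, 17, Bo), (Lyra, 34, Bo)}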